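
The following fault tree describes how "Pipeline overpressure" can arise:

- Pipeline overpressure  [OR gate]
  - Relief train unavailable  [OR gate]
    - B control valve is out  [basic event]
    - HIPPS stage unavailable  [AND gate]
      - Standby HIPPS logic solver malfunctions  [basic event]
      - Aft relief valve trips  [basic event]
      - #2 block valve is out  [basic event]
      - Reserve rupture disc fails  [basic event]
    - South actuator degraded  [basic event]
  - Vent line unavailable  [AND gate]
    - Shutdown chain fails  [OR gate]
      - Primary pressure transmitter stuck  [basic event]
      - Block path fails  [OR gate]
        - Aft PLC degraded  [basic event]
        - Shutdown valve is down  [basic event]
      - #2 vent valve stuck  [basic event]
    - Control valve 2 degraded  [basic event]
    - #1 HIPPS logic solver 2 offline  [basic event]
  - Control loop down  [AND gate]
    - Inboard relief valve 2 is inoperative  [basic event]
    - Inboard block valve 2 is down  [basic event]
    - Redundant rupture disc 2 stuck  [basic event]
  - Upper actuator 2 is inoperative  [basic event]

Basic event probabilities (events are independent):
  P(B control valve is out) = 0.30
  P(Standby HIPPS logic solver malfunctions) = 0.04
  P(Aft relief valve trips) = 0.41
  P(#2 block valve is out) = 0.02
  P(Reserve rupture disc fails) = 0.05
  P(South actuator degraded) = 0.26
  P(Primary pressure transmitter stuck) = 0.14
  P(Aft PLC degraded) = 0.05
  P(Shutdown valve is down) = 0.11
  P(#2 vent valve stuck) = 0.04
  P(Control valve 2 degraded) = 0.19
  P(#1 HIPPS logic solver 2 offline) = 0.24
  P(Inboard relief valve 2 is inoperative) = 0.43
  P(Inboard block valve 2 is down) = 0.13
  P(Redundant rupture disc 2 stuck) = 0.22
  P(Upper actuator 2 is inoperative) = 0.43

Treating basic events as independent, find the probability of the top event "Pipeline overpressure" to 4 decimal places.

P(HIPPS stage unavailable) [AND] = 0.04 × 0.41 × 0.02 × 0.05 = 0.000016
P(Relief train unavailable) [OR] = 1 − (1−0.30) × (1−0.000016) × (1−0.26) = 0.482008
P(Block path fails) [OR] = 1 − (1−0.05) × (1−0.11) = 0.154500
P(Shutdown chain fails) [OR] = 1 − (1−0.14) × (1−0.154500) × (1−0.04) = 0.301955
P(Vent line unavailable) [AND] = 0.301955 × 0.19 × 0.24 = 0.013769
P(Control loop down) [AND] = 0.43 × 0.13 × 0.22 = 0.012298
P(Pipeline overpressure) [OR] = 1 − (1−0.482008) × (1−0.013769) × (1−0.012298) × (1−0.43) = 0.712391
Rounded to 4 decimal places: P(Pipeline overpressure) ≈ 0.7124.

0.7124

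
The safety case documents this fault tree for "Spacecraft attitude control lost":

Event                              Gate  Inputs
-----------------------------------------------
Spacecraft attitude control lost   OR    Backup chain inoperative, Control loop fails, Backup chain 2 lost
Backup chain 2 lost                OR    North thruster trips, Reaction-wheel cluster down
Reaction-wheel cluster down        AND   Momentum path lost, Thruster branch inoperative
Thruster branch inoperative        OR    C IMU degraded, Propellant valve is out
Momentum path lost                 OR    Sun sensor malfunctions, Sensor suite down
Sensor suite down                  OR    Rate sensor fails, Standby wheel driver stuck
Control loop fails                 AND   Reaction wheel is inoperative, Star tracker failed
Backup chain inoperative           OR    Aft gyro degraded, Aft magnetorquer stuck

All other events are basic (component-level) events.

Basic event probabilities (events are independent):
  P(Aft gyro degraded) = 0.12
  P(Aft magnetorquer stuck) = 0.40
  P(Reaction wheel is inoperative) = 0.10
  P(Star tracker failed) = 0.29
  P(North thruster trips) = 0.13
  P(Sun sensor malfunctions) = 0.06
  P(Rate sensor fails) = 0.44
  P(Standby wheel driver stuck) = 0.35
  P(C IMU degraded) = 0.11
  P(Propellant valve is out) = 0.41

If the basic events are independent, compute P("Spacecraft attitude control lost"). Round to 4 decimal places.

0.6933

P(Backup chain inoperative) [OR] = 1 − (1−0.12) × (1−0.40) = 0.472000
P(Control loop fails) [AND] = 0.10 × 0.29 = 0.029000
P(Sensor suite down) [OR] = 1 − (1−0.44) × (1−0.35) = 0.636000
P(Momentum path lost) [OR] = 1 − (1−0.06) × (1−0.636000) = 0.657840
P(Thruster branch inoperative) [OR] = 1 − (1−0.11) × (1−0.41) = 0.474900
P(Reaction-wheel cluster down) [AND] = 0.657840 × 0.474900 = 0.312408
P(Backup chain 2 lost) [OR] = 1 − (1−0.13) × (1−0.312408) = 0.401795
P(Spacecraft attitude control lost) [OR] = 1 − (1−0.472000) × (1−0.029000) × (1−0.401795) = 0.693307
Rounded to 4 decimal places: P(Spacecraft attitude control lost) ≈ 0.6933.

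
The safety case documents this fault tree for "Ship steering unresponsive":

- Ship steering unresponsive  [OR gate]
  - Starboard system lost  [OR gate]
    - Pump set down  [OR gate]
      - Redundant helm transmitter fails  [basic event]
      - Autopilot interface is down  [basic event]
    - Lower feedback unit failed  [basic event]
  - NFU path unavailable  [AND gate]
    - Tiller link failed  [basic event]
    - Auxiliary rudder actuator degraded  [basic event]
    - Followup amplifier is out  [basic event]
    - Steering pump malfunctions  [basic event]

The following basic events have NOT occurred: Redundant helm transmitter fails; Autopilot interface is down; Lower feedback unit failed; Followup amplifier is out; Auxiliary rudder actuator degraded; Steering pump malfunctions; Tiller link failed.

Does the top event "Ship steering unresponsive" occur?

Pump set down [OR]: Redundant helm transmitter fails=not, Autopilot interface is down=not → no input occurs → does not occur.
Starboard system lost [OR]: Pump set down=not, Lower feedback unit failed=not → no input occurs → does not occur.
NFU path unavailable [AND]: Tiller link failed=not, Auxiliary rudder actuator degraded=not, Followup amplifier is out=not, Steering pump malfunctions=not → not all inputs occur → does not occur.
Ship steering unresponsive [OR]: Starboard system lost=not, NFU path unavailable=not → no input occurs → does not occur.

No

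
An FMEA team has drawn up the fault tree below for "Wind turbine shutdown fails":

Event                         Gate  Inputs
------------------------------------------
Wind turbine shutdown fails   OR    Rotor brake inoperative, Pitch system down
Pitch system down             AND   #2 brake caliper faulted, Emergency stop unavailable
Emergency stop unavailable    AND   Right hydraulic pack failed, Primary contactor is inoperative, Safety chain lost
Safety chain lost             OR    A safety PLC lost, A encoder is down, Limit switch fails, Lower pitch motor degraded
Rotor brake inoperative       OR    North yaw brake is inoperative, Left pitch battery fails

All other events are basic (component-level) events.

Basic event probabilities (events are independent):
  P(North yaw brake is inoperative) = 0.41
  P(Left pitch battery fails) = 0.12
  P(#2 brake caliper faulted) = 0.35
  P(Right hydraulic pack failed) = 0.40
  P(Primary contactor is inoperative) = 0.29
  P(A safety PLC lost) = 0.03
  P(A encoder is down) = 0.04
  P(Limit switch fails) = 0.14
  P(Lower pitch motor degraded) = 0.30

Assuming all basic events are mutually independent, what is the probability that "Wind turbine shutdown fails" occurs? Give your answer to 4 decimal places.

P(Rotor brake inoperative) [OR] = 1 − (1−0.41) × (1−0.12) = 0.480800
P(Safety chain lost) [OR] = 1 − (1−0.03) × (1−0.04) × (1−0.14) × (1−0.30) = 0.439418
P(Emergency stop unavailable) [AND] = 0.40 × 0.29 × 0.439418 = 0.050972
P(Pitch system down) [AND] = 0.35 × 0.050972 = 0.017840
P(Wind turbine shutdown fails) [OR] = 1 − (1−0.480800) × (1−0.017840) = 0.490063
Rounded to 4 decimal places: P(Wind turbine shutdown fails) ≈ 0.4901.

0.4901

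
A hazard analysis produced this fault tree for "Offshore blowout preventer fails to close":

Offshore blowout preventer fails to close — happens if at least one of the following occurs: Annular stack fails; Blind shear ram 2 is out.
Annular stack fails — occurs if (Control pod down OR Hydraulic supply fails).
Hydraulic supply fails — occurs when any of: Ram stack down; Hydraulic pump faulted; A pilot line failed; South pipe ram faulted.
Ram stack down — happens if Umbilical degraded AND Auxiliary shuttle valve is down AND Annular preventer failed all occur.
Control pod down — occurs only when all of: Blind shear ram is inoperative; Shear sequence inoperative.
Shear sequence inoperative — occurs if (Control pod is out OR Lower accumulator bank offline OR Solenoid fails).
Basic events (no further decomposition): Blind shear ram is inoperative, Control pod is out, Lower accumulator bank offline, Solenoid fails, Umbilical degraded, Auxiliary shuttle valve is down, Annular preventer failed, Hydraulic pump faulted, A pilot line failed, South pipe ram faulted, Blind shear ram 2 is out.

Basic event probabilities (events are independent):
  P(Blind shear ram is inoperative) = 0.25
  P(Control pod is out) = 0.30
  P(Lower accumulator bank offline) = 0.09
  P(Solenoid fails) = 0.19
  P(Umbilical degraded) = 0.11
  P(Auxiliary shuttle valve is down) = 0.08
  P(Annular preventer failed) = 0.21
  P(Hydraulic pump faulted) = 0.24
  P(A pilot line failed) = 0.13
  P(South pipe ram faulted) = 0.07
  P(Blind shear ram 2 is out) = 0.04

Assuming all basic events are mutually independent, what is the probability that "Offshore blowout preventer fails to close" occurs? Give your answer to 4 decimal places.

P(Shear sequence inoperative) [OR] = 1 − (1−0.30) × (1−0.09) × (1−0.19) = 0.484030
P(Control pod down) [AND] = 0.25 × 0.484030 = 0.121008
P(Ram stack down) [AND] = 0.11 × 0.08 × 0.21 = 0.001848
P(Hydraulic supply fails) [OR] = 1 − (1−0.001848) × (1−0.24) × (1−0.13) × (1−0.07) = 0.386220
P(Annular stack fails) [OR] = 1 − (1−0.121008) × (1−0.386220) = 0.460492
P(Offshore blowout preventer fails to close) [OR] = 1 − (1−0.460492) × (1−0.04) = 0.482072
Rounded to 4 decimal places: P(Offshore blowout preventer fails to close) ≈ 0.4821.

0.4821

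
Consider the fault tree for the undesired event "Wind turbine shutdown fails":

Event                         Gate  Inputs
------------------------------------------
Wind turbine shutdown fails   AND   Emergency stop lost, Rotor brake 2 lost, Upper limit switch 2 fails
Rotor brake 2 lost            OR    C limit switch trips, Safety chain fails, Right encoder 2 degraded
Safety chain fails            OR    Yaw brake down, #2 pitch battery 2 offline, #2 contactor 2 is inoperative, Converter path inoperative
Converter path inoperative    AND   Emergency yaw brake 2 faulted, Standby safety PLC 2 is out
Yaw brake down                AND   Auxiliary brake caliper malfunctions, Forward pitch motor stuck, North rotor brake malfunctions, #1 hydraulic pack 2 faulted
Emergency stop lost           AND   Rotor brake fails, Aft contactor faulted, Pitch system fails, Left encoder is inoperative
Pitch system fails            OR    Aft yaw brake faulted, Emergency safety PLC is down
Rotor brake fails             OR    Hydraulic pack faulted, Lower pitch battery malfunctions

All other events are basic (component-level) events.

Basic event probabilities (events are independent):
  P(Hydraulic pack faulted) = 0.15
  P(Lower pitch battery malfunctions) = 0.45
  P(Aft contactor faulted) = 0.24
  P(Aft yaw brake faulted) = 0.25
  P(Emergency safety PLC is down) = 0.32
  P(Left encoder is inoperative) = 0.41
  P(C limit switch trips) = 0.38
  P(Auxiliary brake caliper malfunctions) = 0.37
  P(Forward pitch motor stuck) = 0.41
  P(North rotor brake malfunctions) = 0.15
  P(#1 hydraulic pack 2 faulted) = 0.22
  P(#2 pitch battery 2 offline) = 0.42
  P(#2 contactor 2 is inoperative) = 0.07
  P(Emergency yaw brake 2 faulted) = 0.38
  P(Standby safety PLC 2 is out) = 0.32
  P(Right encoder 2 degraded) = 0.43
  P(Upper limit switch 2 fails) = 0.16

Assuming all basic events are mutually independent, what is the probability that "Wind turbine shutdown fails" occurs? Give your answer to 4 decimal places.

0.0034

P(Rotor brake fails) [OR] = 1 − (1−0.15) × (1−0.45) = 0.532500
P(Pitch system fails) [OR] = 1 − (1−0.25) × (1−0.32) = 0.490000
P(Emergency stop lost) [AND] = 0.532500 × 0.24 × 0.490000 × 0.41 = 0.025675
P(Yaw brake down) [AND] = 0.37 × 0.41 × 0.15 × 0.22 = 0.005006
P(Converter path inoperative) [AND] = 0.38 × 0.32 = 0.121600
P(Safety chain fails) [OR] = 1 − (1−0.005006) × (1−0.42) × (1−0.07) × (1−0.121600) = 0.528563
P(Rotor brake 2 lost) [OR] = 1 − (1−0.38) × (1−0.528563) × (1−0.43) = 0.833394
P(Wind turbine shutdown fails) [AND] = 0.025675 × 0.833394 × 0.16 = 0.003424
Rounded to 4 decimal places: P(Wind turbine shutdown fails) ≈ 0.0034.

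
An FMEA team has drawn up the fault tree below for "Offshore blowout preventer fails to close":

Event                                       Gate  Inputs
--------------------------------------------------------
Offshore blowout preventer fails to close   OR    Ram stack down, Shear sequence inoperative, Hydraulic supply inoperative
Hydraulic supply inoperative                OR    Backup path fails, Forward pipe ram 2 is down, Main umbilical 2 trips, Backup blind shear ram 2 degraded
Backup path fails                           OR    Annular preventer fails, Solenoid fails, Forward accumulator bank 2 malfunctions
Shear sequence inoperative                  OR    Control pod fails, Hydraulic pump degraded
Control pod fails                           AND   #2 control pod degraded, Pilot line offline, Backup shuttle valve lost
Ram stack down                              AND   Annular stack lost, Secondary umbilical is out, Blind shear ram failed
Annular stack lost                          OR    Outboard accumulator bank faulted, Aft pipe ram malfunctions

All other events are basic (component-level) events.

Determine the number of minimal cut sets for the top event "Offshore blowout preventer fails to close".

10

Annular stack lost [OR]: union of children's cut sets → 2 cut set(s).
Ram stack down [AND]: one cut set from each child combined → 2 × 1 × 1 = 2 cut set(s).
Control pod fails [AND]: one cut set from each child combined → 1 × 1 × 1 = 1 cut set(s).
Shear sequence inoperative [OR]: union of children's cut sets → 2 cut set(s).
Backup path fails [OR]: union of children's cut sets → 3 cut set(s).
Hydraulic supply inoperative [OR]: union of children's cut sets → 6 cut set(s).
Offshore blowout preventer fails to close [OR]: union of children's cut sets → 10 cut set(s).
Minimal cut sets: {Blind shear ram failed, Outboard accumulator bank faulted, Secondary umbilical is out}; {Aft pipe ram malfunctions, Blind shear ram failed, Secondary umbilical is out}; {#2 control pod degraded, Backup shuttle valve lost, Pilot line offline}; {Hydraulic pump degraded}; {Annular preventer fails}; {Solenoid fails}; {Forward accumulator bank 2 malfunctions}; {Forward pipe ram 2 is down}; {Main umbilical 2 trips}; {Backup blind shear ram 2 degraded}.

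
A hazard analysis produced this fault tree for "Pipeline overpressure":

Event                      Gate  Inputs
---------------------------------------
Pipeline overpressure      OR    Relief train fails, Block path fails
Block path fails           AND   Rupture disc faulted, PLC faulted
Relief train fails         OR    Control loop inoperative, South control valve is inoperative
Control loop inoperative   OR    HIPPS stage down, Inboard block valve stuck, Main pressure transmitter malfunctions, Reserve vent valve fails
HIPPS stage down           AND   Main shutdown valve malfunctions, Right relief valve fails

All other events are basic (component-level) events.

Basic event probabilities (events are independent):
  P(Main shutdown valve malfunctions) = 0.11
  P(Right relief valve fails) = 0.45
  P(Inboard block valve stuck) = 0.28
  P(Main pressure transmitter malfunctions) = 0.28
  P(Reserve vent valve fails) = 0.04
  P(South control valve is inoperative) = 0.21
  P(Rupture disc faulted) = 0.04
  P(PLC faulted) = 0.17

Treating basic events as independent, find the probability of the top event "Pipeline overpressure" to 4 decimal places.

P(HIPPS stage down) [AND] = 0.11 × 0.45 = 0.049500
P(Control loop inoperative) [OR] = 1 − (1−0.049500) × (1−0.28) × (1−0.28) × (1−0.04) = 0.526970
P(Relief train fails) [OR] = 1 − (1−0.526970) × (1−0.21) = 0.626306
P(Block path fails) [AND] = 0.04 × 0.17 = 0.006800
P(Pipeline overpressure) [OR] = 1 − (1−0.626306) × (1−0.006800) = 0.628847
Rounded to 4 decimal places: P(Pipeline overpressure) ≈ 0.6288.

0.6288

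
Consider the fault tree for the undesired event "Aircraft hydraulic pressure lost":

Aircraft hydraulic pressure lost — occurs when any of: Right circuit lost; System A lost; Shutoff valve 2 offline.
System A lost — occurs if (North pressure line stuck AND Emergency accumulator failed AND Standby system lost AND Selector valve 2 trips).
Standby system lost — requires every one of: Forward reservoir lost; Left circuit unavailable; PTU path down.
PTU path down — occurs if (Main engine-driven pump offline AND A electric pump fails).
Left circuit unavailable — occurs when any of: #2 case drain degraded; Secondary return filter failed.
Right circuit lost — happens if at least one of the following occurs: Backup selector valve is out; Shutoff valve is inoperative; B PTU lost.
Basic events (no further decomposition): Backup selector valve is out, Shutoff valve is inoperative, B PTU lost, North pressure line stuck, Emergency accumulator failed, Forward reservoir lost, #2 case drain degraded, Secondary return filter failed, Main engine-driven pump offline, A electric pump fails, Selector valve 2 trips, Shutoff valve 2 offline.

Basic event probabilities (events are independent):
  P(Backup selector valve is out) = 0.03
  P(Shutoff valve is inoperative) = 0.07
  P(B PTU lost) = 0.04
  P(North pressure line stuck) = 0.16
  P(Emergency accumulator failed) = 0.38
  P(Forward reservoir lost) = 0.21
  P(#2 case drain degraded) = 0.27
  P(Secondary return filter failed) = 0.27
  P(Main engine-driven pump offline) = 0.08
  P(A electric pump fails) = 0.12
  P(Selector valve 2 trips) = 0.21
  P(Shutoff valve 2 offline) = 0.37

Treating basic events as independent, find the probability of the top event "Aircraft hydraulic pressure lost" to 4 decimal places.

0.4544

P(Right circuit lost) [OR] = 1 − (1−0.03) × (1−0.07) × (1−0.04) = 0.133984
P(Left circuit unavailable) [OR] = 1 − (1−0.27) × (1−0.27) = 0.467100
P(PTU path down) [AND] = 0.08 × 0.12 = 0.009600
P(Standby system lost) [AND] = 0.21 × 0.467100 × 0.009600 = 0.000942
P(System A lost) [AND] = 0.16 × 0.38 × 0.000942 × 0.21 = 0.000012
P(Aircraft hydraulic pressure lost) [OR] = 1 − (1−0.133984) × (1−0.000012) × (1−0.37) = 0.454416
Rounded to 4 decimal places: P(Aircraft hydraulic pressure lost) ≈ 0.4544.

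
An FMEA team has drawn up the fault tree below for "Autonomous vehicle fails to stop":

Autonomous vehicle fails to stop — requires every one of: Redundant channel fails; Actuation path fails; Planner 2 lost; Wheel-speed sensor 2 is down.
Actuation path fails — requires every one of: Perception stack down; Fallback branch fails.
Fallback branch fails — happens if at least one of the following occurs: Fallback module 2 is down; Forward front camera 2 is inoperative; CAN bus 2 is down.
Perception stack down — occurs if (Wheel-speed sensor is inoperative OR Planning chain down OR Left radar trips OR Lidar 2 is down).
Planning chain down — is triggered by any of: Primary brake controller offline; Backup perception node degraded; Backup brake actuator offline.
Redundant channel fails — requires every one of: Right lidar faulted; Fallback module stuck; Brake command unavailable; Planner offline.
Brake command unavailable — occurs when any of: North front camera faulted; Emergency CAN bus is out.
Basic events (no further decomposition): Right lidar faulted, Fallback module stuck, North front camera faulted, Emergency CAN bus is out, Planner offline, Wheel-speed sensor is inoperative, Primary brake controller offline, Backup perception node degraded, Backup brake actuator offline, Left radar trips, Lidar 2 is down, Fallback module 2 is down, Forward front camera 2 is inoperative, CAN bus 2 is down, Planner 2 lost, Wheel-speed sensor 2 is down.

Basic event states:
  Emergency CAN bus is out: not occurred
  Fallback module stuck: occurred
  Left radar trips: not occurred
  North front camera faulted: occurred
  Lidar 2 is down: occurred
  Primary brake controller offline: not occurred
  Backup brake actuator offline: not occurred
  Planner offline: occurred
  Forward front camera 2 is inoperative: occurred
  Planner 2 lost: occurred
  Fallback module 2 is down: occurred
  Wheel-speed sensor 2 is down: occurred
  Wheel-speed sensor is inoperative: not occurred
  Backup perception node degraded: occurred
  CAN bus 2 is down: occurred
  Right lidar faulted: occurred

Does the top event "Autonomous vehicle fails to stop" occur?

Yes

Brake command unavailable [OR]: North front camera faulted=occurs, Emergency CAN bus is out=not → at least one input occurs → occurs.
Redundant channel fails [AND]: Right lidar faulted=occurs, Fallback module stuck=occurs, Brake command unavailable=occurs, Planner offline=occurs → all inputs occur → occurs.
Planning chain down [OR]: Primary brake controller offline=not, Backup perception node degraded=occurs, Backup brake actuator offline=not → at least one input occurs → occurs.
Perception stack down [OR]: Wheel-speed sensor is inoperative=not, Planning chain down=occurs, Left radar trips=not, Lidar 2 is down=occurs → at least one input occurs → occurs.
Fallback branch fails [OR]: Fallback module 2 is down=occurs, Forward front camera 2 is inoperative=occurs, CAN bus 2 is down=occurs → at least one input occurs → occurs.
Actuation path fails [AND]: Perception stack down=occurs, Fallback branch fails=occurs → all inputs occur → occurs.
Autonomous vehicle fails to stop [AND]: Redundant channel fails=occurs, Actuation path fails=occurs, Planner 2 lost=occurs, Wheel-speed sensor 2 is down=occurs → all inputs occur → occurs.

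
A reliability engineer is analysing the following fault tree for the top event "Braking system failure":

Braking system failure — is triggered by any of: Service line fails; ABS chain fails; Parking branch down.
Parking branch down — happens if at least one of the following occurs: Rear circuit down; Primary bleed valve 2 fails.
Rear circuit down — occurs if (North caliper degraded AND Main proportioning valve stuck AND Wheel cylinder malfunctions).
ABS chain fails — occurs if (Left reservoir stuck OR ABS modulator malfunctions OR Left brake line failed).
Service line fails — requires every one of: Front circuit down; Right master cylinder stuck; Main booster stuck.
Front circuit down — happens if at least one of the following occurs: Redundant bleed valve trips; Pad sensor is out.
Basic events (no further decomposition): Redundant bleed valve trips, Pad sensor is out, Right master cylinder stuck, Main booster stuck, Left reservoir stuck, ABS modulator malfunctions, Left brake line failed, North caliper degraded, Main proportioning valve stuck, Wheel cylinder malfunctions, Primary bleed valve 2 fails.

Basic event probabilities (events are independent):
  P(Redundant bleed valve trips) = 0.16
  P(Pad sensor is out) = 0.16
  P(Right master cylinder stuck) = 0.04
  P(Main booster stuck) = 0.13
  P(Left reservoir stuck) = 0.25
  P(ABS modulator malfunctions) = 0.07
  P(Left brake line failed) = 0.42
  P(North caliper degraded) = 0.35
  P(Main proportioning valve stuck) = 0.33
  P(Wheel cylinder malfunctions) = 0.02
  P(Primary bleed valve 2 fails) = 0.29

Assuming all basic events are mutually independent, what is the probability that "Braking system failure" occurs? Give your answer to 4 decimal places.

P(Front circuit down) [OR] = 1 − (1−0.16) × (1−0.16) = 0.294400
P(Service line fails) [AND] = 0.294400 × 0.04 × 0.13 = 0.001531
P(ABS chain fails) [OR] = 1 − (1−0.25) × (1−0.07) × (1−0.42) = 0.595450
P(Rear circuit down) [AND] = 0.35 × 0.33 × 0.02 = 0.002310
P(Parking branch down) [OR] = 1 − (1−0.002310) × (1−0.29) = 0.291640
P(Braking system failure) [OR] = 1 − (1−0.001531) × (1−0.595450) × (1−0.291640) = 0.713872
Rounded to 4 decimal places: P(Braking system failure) ≈ 0.7139.

0.7139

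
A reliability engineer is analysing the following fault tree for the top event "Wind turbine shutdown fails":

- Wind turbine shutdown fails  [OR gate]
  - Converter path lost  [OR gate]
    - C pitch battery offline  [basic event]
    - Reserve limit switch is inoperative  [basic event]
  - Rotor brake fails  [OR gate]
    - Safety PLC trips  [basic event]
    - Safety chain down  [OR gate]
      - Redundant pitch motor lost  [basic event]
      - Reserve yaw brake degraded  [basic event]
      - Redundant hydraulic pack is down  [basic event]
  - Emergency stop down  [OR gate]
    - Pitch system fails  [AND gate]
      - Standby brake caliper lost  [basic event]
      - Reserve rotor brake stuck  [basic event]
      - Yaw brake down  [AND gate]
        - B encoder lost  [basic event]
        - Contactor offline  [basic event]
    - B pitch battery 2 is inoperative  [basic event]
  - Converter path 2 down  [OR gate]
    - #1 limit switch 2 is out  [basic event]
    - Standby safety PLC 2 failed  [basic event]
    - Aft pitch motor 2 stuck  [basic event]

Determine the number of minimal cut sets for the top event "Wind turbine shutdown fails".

Converter path lost [OR]: union of children's cut sets → 2 cut set(s).
Safety chain down [OR]: union of children's cut sets → 3 cut set(s).
Rotor brake fails [OR]: union of children's cut sets → 4 cut set(s).
Yaw brake down [AND]: one cut set from each child combined → 1 × 1 = 1 cut set(s).
Pitch system fails [AND]: one cut set from each child combined → 1 × 1 × 1 = 1 cut set(s).
Emergency stop down [OR]: union of children's cut sets → 2 cut set(s).
Converter path 2 down [OR]: union of children's cut sets → 3 cut set(s).
Wind turbine shutdown fails [OR]: union of children's cut sets → 11 cut set(s).

11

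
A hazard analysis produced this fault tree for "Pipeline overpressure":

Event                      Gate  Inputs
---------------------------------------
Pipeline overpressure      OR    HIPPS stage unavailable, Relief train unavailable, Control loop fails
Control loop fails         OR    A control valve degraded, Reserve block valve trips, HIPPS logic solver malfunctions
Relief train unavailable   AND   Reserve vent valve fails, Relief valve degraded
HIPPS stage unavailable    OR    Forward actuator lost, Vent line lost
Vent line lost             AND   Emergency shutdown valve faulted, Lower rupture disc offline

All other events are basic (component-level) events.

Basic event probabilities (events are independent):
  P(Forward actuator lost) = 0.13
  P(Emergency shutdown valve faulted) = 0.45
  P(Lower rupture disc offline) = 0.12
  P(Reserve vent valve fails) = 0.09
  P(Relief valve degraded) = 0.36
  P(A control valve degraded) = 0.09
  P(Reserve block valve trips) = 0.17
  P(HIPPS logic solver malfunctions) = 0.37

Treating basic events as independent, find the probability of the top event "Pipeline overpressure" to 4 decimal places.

0.6211

P(Vent line lost) [AND] = 0.45 × 0.12 = 0.054000
P(HIPPS stage unavailable) [OR] = 1 − (1−0.13) × (1−0.054000) = 0.176980
P(Relief train unavailable) [AND] = 0.09 × 0.36 = 0.032400
P(Control loop fails) [OR] = 1 − (1−0.09) × (1−0.17) × (1−0.37) = 0.524161
P(Pipeline overpressure) [OR] = 1 − (1−0.176980) × (1−0.032400) × (1−0.524161) = 0.621064
Rounded to 4 decimal places: P(Pipeline overpressure) ≈ 0.6211.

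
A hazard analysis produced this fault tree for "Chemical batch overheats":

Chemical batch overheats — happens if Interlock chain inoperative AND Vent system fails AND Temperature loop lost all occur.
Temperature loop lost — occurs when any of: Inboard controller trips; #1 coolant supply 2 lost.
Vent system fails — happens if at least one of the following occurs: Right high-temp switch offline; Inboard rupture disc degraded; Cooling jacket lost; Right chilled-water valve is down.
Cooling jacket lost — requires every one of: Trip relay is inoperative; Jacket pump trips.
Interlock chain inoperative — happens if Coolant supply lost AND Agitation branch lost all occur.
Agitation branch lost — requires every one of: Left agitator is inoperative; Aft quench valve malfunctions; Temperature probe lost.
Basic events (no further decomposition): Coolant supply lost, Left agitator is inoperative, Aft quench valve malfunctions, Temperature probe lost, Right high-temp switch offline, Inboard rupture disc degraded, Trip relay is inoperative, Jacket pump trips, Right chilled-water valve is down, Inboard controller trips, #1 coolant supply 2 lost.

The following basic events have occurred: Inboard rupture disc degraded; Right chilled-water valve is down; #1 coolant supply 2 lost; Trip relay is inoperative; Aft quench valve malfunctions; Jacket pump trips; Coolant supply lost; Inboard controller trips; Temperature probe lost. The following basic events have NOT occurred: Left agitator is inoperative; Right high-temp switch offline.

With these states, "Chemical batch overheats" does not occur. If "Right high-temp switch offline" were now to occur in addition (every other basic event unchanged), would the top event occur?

Counterfactual: set "Right high-temp switch offline" to occurred.
Agitation branch lost [AND]: Left agitator is inoperative=not, Aft quench valve malfunctions=occurs, Temperature probe lost=occurs → not all inputs occur → does not occur.
Interlock chain inoperative [AND]: Coolant supply lost=occurs, Agitation branch lost=not → not all inputs occur → does not occur.
Cooling jacket lost [AND]: Trip relay is inoperative=occurs, Jacket pump trips=occurs → all inputs occur → occurs.
Vent system fails [OR]: Right high-temp switch offline=occurs, Inboard rupture disc degraded=occurs, Cooling jacket lost=occurs, Right chilled-water valve is down=occurs → at least one input occurs → occurs.
Temperature loop lost [OR]: Inboard controller trips=occurs, #1 coolant supply 2 lost=occurs → at least one input occurs → occurs.
Chemical batch overheats [AND]: Interlock chain inoperative=not, Vent system fails=occurs, Temperature loop lost=occurs → not all inputs occur → does not occur.

No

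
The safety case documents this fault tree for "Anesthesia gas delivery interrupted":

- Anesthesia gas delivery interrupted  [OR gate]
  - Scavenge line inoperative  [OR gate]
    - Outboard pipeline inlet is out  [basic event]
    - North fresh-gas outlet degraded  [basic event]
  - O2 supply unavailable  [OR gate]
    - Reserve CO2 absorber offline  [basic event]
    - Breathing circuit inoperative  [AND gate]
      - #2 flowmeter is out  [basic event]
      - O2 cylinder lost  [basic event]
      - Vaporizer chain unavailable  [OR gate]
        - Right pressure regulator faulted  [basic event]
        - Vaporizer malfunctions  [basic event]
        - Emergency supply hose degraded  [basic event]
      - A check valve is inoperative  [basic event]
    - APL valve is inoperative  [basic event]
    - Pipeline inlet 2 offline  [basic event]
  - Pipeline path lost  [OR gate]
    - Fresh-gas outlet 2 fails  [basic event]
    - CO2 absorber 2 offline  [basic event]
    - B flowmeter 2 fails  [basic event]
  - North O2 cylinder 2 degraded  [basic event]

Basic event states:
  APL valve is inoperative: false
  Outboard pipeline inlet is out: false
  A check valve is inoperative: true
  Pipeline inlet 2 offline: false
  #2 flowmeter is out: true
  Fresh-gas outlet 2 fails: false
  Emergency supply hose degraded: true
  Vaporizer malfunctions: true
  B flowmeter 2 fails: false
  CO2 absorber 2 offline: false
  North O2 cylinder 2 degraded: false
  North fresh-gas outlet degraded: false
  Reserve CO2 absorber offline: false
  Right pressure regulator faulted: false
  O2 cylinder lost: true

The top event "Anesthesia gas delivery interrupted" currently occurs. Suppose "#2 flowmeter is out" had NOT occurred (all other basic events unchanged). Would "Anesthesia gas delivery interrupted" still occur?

No

Counterfactual: set "#2 flowmeter is out" to not occurred.
Scavenge line inoperative [OR]: Outboard pipeline inlet is out=not, North fresh-gas outlet degraded=not → no input occurs → does not occur.
Vaporizer chain unavailable [OR]: Right pressure regulator faulted=not, Vaporizer malfunctions=occurs, Emergency supply hose degraded=occurs → at least one input occurs → occurs.
Breathing circuit inoperative [AND]: #2 flowmeter is out=not, O2 cylinder lost=occurs, Vaporizer chain unavailable=occurs, A check valve is inoperative=occurs → not all inputs occur → does not occur.
O2 supply unavailable [OR]: Reserve CO2 absorber offline=not, Breathing circuit inoperative=not, APL valve is inoperative=not, Pipeline inlet 2 offline=not → no input occurs → does not occur.
Pipeline path lost [OR]: Fresh-gas outlet 2 fails=not, CO2 absorber 2 offline=not, B flowmeter 2 fails=not → no input occurs → does not occur.
Anesthesia gas delivery interrupted [OR]: Scavenge line inoperative=not, O2 supply unavailable=not, Pipeline path lost=not, North O2 cylinder 2 degraded=not → no input occurs → does not occur.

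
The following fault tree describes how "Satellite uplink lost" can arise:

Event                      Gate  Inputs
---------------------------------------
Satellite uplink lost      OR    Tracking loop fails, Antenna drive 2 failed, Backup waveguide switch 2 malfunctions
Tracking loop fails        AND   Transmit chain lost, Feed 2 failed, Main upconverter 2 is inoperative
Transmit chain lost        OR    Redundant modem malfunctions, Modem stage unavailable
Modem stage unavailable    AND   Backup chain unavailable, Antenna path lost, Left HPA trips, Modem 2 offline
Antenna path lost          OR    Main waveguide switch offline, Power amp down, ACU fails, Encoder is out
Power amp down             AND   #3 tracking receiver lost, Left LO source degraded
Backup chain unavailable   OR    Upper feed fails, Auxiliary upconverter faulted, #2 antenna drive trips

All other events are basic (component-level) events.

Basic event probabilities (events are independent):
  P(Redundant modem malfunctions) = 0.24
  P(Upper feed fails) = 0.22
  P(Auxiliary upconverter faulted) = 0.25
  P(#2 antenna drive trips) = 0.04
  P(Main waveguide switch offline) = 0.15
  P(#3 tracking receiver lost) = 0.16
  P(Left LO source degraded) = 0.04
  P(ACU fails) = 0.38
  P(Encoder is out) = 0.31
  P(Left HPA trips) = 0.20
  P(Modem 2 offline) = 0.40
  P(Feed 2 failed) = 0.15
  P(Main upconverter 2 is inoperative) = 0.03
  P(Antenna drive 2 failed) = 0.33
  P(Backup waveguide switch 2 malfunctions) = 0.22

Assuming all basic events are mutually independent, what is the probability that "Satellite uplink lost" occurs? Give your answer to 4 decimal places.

P(Backup chain unavailable) [OR] = 1 − (1−0.22) × (1−0.25) × (1−0.04) = 0.438400
P(Power amp down) [AND] = 0.16 × 0.04 = 0.006400
P(Antenna path lost) [OR] = 1 − (1−0.15) × (1−0.006400) × (1−0.38) × (1−0.31) = 0.638697
P(Modem stage unavailable) [AND] = 0.438400 × 0.638697 × 0.20 × 0.40 = 0.022400
P(Transmit chain lost) [OR] = 1 − (1−0.24) × (1−0.022400) = 0.257024
P(Tracking loop fails) [AND] = 0.257024 × 0.15 × 0.03 = 0.001157
P(Satellite uplink lost) [OR] = 1 − (1−0.001157) × (1−0.33) × (1−0.22) = 0.478005
Rounded to 4 decimal places: P(Satellite uplink lost) ≈ 0.4780.

0.4780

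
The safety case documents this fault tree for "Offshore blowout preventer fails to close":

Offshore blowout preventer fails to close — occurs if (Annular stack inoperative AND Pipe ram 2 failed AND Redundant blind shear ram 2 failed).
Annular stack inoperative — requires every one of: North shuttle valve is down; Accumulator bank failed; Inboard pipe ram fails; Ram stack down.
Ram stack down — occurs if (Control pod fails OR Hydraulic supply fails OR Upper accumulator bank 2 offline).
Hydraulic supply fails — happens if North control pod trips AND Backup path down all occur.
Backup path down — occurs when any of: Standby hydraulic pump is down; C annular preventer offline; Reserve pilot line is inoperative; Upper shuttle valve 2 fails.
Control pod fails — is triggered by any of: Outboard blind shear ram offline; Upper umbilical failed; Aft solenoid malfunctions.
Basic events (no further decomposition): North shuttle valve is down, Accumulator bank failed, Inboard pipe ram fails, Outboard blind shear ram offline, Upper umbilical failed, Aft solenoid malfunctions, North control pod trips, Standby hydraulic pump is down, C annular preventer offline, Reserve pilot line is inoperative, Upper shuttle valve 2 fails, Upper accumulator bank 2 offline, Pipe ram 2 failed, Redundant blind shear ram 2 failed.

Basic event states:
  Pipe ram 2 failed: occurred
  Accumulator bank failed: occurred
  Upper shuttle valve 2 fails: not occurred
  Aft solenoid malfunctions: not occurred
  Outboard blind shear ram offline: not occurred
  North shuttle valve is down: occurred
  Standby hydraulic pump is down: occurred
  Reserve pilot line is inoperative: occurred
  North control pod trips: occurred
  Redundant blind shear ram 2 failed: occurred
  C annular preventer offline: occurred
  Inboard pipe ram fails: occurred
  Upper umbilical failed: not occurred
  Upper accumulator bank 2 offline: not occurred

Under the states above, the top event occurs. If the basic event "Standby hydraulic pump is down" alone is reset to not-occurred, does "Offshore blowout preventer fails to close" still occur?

Yes

Counterfactual: set "Standby hydraulic pump is down" to not occurred.
Control pod fails [OR]: Outboard blind shear ram offline=not, Upper umbilical failed=not, Aft solenoid malfunctions=not → no input occurs → does not occur.
Backup path down [OR]: Standby hydraulic pump is down=not, C annular preventer offline=occurs, Reserve pilot line is inoperative=occurs, Upper shuttle valve 2 fails=not → at least one input occurs → occurs.
Hydraulic supply fails [AND]: North control pod trips=occurs, Backup path down=occurs → all inputs occur → occurs.
Ram stack down [OR]: Control pod fails=not, Hydraulic supply fails=occurs, Upper accumulator bank 2 offline=not → at least one input occurs → occurs.
Annular stack inoperative [AND]: North shuttle valve is down=occurs, Accumulator bank failed=occurs, Inboard pipe ram fails=occurs, Ram stack down=occurs → all inputs occur → occurs.
Offshore blowout preventer fails to close [AND]: Annular stack inoperative=occurs, Pipe ram 2 failed=occurs, Redundant blind shear ram 2 failed=occurs → all inputs occur → occurs.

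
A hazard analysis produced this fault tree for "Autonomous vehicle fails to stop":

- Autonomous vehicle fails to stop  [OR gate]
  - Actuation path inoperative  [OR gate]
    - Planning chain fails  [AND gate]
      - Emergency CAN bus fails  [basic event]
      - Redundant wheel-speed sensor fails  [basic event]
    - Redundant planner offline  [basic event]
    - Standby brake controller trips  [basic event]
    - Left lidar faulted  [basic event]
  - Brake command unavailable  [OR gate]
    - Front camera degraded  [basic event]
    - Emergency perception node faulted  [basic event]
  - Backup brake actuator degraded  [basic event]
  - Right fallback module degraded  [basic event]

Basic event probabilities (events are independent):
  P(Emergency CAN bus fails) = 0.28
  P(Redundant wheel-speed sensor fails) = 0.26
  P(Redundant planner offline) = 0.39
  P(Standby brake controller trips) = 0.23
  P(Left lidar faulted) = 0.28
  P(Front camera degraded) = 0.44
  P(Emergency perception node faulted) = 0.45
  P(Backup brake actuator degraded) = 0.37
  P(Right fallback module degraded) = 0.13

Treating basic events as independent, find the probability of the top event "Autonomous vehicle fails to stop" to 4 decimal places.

P(Planning chain fails) [AND] = 0.28 × 0.26 = 0.072800
P(Actuation path inoperative) [OR] = 1 − (1−0.072800) × (1−0.39) × (1−0.23) × (1−0.28) = 0.686436
P(Brake command unavailable) [OR] = 1 − (1−0.44) × (1−0.45) = 0.692000
P(Autonomous vehicle fails to stop) [OR] = 1 − (1−0.686436) × (1−0.692000) × (1−0.37) × (1−0.13) = 0.947066
Rounded to 4 decimal places: P(Autonomous vehicle fails to stop) ≈ 0.9471.

0.9471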